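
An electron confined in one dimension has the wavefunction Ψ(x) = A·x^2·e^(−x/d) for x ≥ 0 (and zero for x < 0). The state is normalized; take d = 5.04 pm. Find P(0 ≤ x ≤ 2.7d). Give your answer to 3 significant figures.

|Ψ|² is the probability density, so P = ∫_{0}^{2.7d} |Ψ|² dx.
With A² fixed by ∫|Ψ|² = 1, i.e. A² = (3·d^5/4)^(−1), substitute and integrate.
In terms of u = x/d (A² and the length scale cancel between numerator and denominator), P = [∫_{0}^{2.7} u^4·e^(-2·u) du] / [∫_{0}^{∞} u^4·e^(-2·u) du].
Using ∫ u^4·e^(-2·u) du = -(u^4/2 + u^3 + 3·u^2/2 + 3·u/2 + 3/4)·e^(-2·u), the numerator is ≈ 0.47002 and the denominator is 3/4.
Taking the ratio, P = 0.6267.

P ≈ 0.627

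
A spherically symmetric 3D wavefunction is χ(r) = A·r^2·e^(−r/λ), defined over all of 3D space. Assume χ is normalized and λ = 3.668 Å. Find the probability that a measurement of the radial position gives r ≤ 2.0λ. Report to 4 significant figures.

P ≈ 0.1107

With dV = 4πr²dr, the probability is ∫|χ|² dV over r ≤ 2.0λ.
The full normalization integral is A²·[45·π·λ^7/2] = 1, fixing A².
Substituting u = r/λ, A², 4π and the length scale all cancel in the ratio: P = ∫_{0}^{2.0} u^6·e^(-2·u) du / ∫_{0}^{∞} u^6·e^(-2·u) du.
An antiderivative of u^6·e^(-2·u) is -(4·u^6 + 12·u^5 + 30·u^4 + 60·u^3 + 90·u^2 + 90·u + 45)·e^(-2·u)/8; evaluating from 0 to 2.0 gives 45/8 - 2185·e^(-4)/8, while the full integral is 45/8.
Taking the ratio yields P = 0.11067.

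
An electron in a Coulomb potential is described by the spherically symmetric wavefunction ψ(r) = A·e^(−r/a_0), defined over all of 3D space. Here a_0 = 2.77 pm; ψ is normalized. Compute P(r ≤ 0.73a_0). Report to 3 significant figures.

Integrate the radial probability density 4πr²|ψ|² over r ≤ 0.73a_0.
Normalization gives A² = 1/(π·a_0^3).
Substituting u = r/a_0, A², 4π and the length scale all cancel in the ratio: P = ∫_{0}^{0.73} u^2·e^(-2·u) du / ∫_{0}^{∞} u^2·e^(-2·u) du.
With ∫ u^2·e^(-2·u) du = -(2·u^2 + 2·u + 1)·e^(-2·u)/4 + C, the region integral is ≈ 0.045295 and the full one is 1/4.
The region integral divided by the full integral gives P = 0.1812.

P ≈ 0.181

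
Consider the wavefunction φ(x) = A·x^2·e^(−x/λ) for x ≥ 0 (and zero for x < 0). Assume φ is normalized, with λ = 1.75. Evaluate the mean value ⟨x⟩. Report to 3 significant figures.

⟨x⟩ ≈ 4.38

By definition ⟨x⟩ = ∫ x |φ(x)|² dx.
Recall ∫₀^∞ x^m e^(−x/β) dx = m!·β^(m+1), the ratio of the moment integral to the normalization integral gives ⟨x⟩ = 5·λ/2.
Putting λ = 1.75 gives 4.375.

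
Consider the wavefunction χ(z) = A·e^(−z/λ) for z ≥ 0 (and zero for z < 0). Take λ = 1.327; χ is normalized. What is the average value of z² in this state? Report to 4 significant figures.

The expectation value is the |χ|²-weighted average of z^2: ∫ z^2|χ|² dz.
Since the A² factors cancel between numerator and denominator, ⟨z²⟩ = λ^2/2.
Putting λ = 1.327 gives 0.88046.

⟨z^2⟩ ≈ 0.8805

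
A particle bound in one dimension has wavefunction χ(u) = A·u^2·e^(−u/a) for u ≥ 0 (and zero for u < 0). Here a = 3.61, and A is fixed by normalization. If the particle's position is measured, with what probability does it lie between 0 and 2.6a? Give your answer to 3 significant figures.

|χ|² is the probability density, so P = ∫_{0}^{2.6a} |χ|² du.
Since A² = 1/(3·a^5/4), this is the region integral divided by the full normalization integral.
In terms of t = u/a (A² and the length scale cancel between numerator and denominator), P = [∫_{0}^{2.6} t^4·e^(-2·t) dt] / [∫_{0}^{∞} t^4·e^(-2·t) dt].
An antiderivative of t^4·e^(-2·t) is -(t^4/2 + t^3 + 3·t^2/2 + 3·t/2 + 3/4)·e^(-2·t); evaluating from 0 to 2.6 gives ≈ 0.44540, while the full integral is 3/4.
This works out to P = 0.5939.

P ≈ 0.594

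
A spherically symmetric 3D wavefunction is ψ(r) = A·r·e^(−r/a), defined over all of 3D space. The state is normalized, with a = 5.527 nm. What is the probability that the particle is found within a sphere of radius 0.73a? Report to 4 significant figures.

P ≈ 0.01676

With dV = 4πr²dr, the probability is ∫|ψ|² dV over r ≤ 0.73a.
The full normalization integral is A²·[3·π·a^5] = 1, fixing A².
In terms of u = r/a (A², 4π and the length scale all cancel between numerator and denominator), P = [∫_{0}^{0.73} u^4·e^(-2·u) du] / [∫_{0}^{∞} u^4·e^(-2·u) du].
With ∫ u^4·e^(-2·u) du = -(u^4/2 + u^3 + 3·u^2/2 + 3·u/2 + 3/4)·e^(-2·u) + C, the region integral is ≈ 0.0125666 and the full one is 3/4.
Taking the ratio yields P = 0.016756.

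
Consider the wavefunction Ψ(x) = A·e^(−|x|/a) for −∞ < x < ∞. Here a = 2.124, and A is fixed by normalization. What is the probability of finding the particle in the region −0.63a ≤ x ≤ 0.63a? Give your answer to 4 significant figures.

P ≈ 0.7163

|Ψ|² is the probability density, so P = ∫_{−0.63a}^{0.63a} |Ψ|² dx.
Since A² = 1/(a), this is the region integral divided by the full normalization integral.
By symmetry take twice the x ≥ 0 contribution in numerator and denominator; the 2's cancel. Substituting u = x/a, A² and the length scale cancel in the ratio: P = ∫_{0}^{0.63} e^(-2·u) du / ∫_{0}^{∞} e^(-2·u) du.
With ∫ e^(-2·u) du = -e^(-2·u)/2 + C, the region integral is 1/2 - e^(-63/50)/2 and the full one is 1/2.
Taking the ratio, P = 0.71635.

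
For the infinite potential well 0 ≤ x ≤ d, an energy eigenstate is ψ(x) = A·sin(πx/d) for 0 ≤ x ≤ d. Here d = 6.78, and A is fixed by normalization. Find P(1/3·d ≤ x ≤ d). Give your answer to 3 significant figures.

P ≈ 0.804

|ψ|² is the probability density, so P = ∫_{1/3·d}^{d} |ψ|² dx.
Since A² = 1/(d/2), this is the region integral divided by the full normalization integral.
Substituting u = x/d, A² and the length scale cancel in the ratio: P = ∫_{1/3}^{1} sin(π·u)^2 du / ∫_{0}^{1} sin(π·u)^2 du.
An antiderivative of sin(π·u)^2 is u/2 - sin(2·π·u)/(4·π); evaluating from 1/3 to 1 gives √(3)/(8·π) + 1/3, while the full integral is 1/2.
Taking the ratio, P = √(3)/(4·π) + 2/3.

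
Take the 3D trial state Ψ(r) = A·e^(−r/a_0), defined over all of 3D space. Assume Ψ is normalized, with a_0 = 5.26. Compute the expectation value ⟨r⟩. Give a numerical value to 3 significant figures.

⟨r⟩ ≈ 7.89

The expectation value is the |Ψ|²-weighted average of r: ∫ r|Ψ|² 4πr² dr.
Evaluating both integrals, ⟨r⟩ = 3·a_0/2.
With a_0 = 5.26, ⟨r⟩ = 7.890.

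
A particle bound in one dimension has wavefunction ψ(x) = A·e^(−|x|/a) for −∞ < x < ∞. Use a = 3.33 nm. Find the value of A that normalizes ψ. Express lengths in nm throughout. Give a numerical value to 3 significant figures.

A ≈ 0.548 nm^(-1/2)

Normalization requires ∫|ψ|² dx = 1, integrated from −∞ to ∞.
Recall ∫₀^∞ x^m e^(−x/β) dx = m!·β^(m+1), the integral (without the A² prefactor) comes out to a.
With a = 3.33: A² = 0.3003 and A = 0.5480.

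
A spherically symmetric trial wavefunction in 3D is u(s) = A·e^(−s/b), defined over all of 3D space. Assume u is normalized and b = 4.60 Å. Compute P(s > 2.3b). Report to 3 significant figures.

P ≈ 0.163

Integrate the radial probability density 4πs²|u|² over s > 2.3b.
The full normalization integral is A²·[π·b^3] = 1, fixing A².
Substituting t = s/b, A², 4π and the length scale all cancel in the ratio: P = ∫_{2.3}^{∞} t^2·e^(-2·t) dt / ∫_{0}^{∞} t^2·e^(-2·t) dt.
With ∫ t^2·e^(-2·t) dt = -(2·t^2 + 2·t + 1)·e^(-2·t)/4 + C, the region integral is 809·e^(-23/5)/200 and the full one is 1/4.
Taking the ratio yields P = 0.1626.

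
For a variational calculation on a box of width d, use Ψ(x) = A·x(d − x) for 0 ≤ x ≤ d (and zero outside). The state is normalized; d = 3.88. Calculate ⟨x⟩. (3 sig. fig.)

⟨x⟩ ≈ 1.94

⟨x⟩ = ∫ x |Ψ|² dx over the full domain.
Evaluating both integrals, ⟨x⟩ = d/2.
With d = 3.88, ⟨x⟩ = 1.940.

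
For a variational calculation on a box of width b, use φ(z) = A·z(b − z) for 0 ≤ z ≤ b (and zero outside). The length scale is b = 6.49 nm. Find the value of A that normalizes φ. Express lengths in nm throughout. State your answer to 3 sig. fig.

A ≈ 0.0510 nm^(-5/2)

Require ∫ |φ|² dz = 1 over the whole domain.
The integral (without the A² prefactor) comes out to b^5/30.
Plugging in b = 6.49 yields A = 0.05104.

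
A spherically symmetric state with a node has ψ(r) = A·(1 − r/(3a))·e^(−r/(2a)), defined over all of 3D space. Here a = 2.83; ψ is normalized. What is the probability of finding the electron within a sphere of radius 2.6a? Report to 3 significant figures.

Integrate the radial probability density 4πr²|ψ|² over r ≤ 2.6a.
The full normalization integral is A²·[8·π·a^3/3] = 1, fixing A².
In terms of u = r/a (A², 4π and the length scale all cancel between numerator and denominator), P = [∫_{0}^{2.6} u^2·(1 - u/3)^2·e^(-u) du] / [∫_{0}^{∞} u^2·(1 - u/3)^2·e^(-u) du].
An antiderivative of u^2·(1 - u/3)^2·e^(-u) is (-u^4 + 2·u^3 - 3·u^2 - 6·u - 6)·e^(-u)/9; evaluating from 0 to 2.6 gives ≈ 0.23402, while the full integral is 2/3.
The region integral divided by the full integral gives P = 0.3510.

P ≈ 0.351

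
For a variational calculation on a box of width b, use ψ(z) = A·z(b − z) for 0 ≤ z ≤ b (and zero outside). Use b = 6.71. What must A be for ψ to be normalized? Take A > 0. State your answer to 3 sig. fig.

A ≈ 0.0470

We need A² ∫|f|² dz = 1, taking the integral from 0 to b.
Expanding the polynomial and integrating term by term, with ψ = A·z(b − z), the integral evaluates to A²·[b^5/30].
So A² = (b^5/30)^(−1).
Substituting b = 6.71 gives A² = 0.002206, so A = 0.04696.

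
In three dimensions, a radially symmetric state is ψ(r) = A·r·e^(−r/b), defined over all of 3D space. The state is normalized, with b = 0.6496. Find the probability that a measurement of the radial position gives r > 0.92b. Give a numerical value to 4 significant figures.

With dV = 4πr²dr, the probability is ∫|ψ|² dV over r > 0.92b.
Normalization gives A² = 1/(3·π·b^5).
In terms of u = r/b (A², 4π and the length scale all cancel between numerator and denominator), P = [∫_{0.92}^{∞} u^4·e^(-2·u) du] / [∫_{0}^{∞} u^4·e^(-2·u) du].
Using ∫ u^4·e^(-2·u) du = -(u^4/2 + u^3 + 3·u^2/2 + 3·u/2 + 3/4)·e^(-2·u), the numerator is ≈ 0.720473 and the denominator is 3/4.
The region integral divided by the full integral gives P = 0.96063.

P ≈ 0.9606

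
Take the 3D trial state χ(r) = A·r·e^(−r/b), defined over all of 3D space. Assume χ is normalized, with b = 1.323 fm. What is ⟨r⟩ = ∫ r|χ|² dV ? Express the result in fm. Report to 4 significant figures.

⟨r⟩ ≈ 3.308 fm

⟨r⟩ = ∫ r |χ|² 4πr² dr over the full domain.
Recall ∫₀^∞ r^m e^(−r/β) dr = m!·β^(m+1), since the A² factors cancel between numerator and denominator, ⟨r⟩ = 5·b/2.
With b = 1.323, ⟨r⟩ = 3.3075.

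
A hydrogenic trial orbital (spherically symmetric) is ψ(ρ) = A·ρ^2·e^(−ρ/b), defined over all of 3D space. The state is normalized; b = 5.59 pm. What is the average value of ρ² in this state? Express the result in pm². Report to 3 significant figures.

⟨ρ²⟩ = ∫ ρ^2 |ψ|² 4πρ² dρ over the full domain.
The ratio of the moment integral to the normalization integral gives ⟨ρ²⟩ = 14·b^2.
With b = 5.59, ⟨ρ^2⟩ = 437.5.

⟨ρ^2⟩ ≈ 437 pm^2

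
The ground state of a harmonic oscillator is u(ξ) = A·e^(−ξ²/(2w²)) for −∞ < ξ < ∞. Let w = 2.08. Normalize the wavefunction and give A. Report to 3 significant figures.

A ≈ 0.521

Require ∫ |u|² dξ = 1 over the whole domain.
With ∫_{−∞}^{∞} ξ^(2m) e^(−αξ²) dξ = (2m−1)!!·√π / (2^m α^(m+1/2)), with u = A·e^(−ξ²/(2w²)), the integral evaluates to A²·[√(π)·w].
Plugging in w = 2.08 yields A = 0.5208.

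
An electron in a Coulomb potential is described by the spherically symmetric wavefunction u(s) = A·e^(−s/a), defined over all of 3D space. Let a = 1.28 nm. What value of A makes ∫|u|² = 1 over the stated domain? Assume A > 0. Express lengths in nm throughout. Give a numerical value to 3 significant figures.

The normalization condition is ∫|u|² 4πs² ds = 1 from 0 to ∞.
The angular integral contributes 4π, leaving ∫₀^∞ s²|u|² ds.
With u = A·e^(−s/a), the integral evaluates to A²·[π·a^3].
Setting this equal to 1 gives A² = 1/(π·a^3).
Plugging in a = 1.28 yields A = 0.3896.

A ≈ 0.390 nm^(-3/2)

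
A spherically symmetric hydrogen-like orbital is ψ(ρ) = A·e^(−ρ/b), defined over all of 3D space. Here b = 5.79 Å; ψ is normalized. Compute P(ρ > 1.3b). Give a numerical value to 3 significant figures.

With dV = 4πρ²dρ, the probability is ∫|ψ|² dV over ρ > 1.3b.
The full normalization integral is A²·[π·b^3] = 1, fixing A².
Let u = ρ/b; then A², 4π and the length scale all cancel, so P = ∫_{1.3}^{∞} u^2·e^(-2·u) du ÷ ∫_{0}^{∞} u^2·e^(-2·u) du.
With ∫ u^2·e^(-2·u) du = -(2·u^2 + 2·u + 1)·e^(-2·u)/4 + C, the region integral is 349·e^(-13/5)/200 and the full one is 1/4.
Taking the ratio yields P = 0.5184.

P ≈ 0.518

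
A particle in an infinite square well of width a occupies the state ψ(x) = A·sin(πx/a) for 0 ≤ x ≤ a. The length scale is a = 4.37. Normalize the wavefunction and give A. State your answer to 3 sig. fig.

Normalization requires ∫|ψ|² dx = 1, integrated from 0 to a.
With ψ = A·sin(πx/a), the integral evaluates to A²·[a/2].
Setting this equal to 1 gives A² = 1/(a/2).
Plugging in a = 4.37 yields A = 0.6765.

A ≈ 0.677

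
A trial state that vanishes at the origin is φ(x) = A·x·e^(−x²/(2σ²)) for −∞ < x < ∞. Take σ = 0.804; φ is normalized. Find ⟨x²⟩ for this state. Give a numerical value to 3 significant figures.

⟨x^2⟩ ≈ 0.970

The expectation value is the |φ|²-weighted average of x^2: ∫ x^2|φ|² dx.
Evaluating both integrals, ⟨x²⟩ = 3·σ^2/2.
With σ = 0.804, ⟨x^2⟩ = 0.9696.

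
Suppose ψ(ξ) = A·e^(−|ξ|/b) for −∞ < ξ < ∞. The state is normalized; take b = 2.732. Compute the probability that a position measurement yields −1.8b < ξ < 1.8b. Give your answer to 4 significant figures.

|ψ|² is the probability density, so P = ∫_{−1.8b}^{1.8b} |ψ|² dξ.
The normalization integral ∫|ψ|²dξ over the whole domain equals b·A², and A² cancels in the ratio.
By symmetry take twice the ξ ≥ 0 contribution in numerator and denominator; the 2's cancel. Substituting u = ξ/b, A² and the length scale cancel in the ratio: P = ∫_{0}^{1.8} e^(-2·u) du / ∫_{0}^{∞} e^(-2·u) du.
Using ∫ e^(-2·u) du = -e^(-2·u)/2, the numerator is 1/2 - e^(-18/5)/2 and the denominator is 1/2.
Evaluating gives P = 0.97268.

P ≈ 0.9727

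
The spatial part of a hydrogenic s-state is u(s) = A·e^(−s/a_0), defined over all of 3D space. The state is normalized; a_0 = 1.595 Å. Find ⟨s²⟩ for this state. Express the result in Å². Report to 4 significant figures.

⟨s²⟩ = ∫ s^2 |u|² 4πs² ds over the full domain.
Recall ∫₀^∞ s^m e^(−s/β) ds = m!·β^(m+1), the ratio of the moment integral to the normalization integral gives ⟨s²⟩ = 3·a_0^2.
With a_0 = 1.595, ⟨s^2⟩ = 7.6321.

⟨s^2⟩ ≈ 7.632 Å^2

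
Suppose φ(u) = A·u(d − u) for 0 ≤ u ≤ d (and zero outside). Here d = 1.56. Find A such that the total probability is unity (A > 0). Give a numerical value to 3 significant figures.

A ≈ 1.80

The normalization condition is ∫|φ|² du = 1 from 0 to d.
Expanding the polynomial and integrating term by term, with φ = A·u(d − u), the integral evaluates to A²·[d^5/30].
Hence A² = 1/[d^5/30].
With d = 1.56: A² = 3.247 and A = 1.802.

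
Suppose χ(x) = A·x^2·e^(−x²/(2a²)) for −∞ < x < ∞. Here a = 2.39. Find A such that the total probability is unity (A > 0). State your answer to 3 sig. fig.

Normalization requires ∫|χ|² dx = 1, integrated from −∞ to ∞.
∫|χ|² dx = A²·(3·√(π)·a^5/4).
Hence A² = 1/[3·√(π)·a^5/4].
With a = 2.39: A² = 0.009647 and A = 0.09822.

A ≈ 0.0982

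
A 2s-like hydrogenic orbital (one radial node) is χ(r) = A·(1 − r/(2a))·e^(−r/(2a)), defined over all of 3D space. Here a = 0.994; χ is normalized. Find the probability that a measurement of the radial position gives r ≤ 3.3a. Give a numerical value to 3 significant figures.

With dV = 4πr²dr, the probability is ∫|χ|² dV over r ≤ 3.3a.
A² is fixed by ∫₀^∞ 4πr²|χ|² dr = 1, i.e. A² = (8·π·a^3)^(−1).
In terms of u = r/a (A², 4π and the length scale all cancel between numerator and denominator), P = [∫_{0}^{3.3} u^2·(1 - u/2)^2·e^(-u) du] / [∫_{0}^{∞} u^2·(1 - u/2)^2·e^(-u) du].
With ∫ u^2·(1 - u/2)^2·e^(-u) du = -(u^4/4 + u^2 + 2·u + 2)·e^(-u) + C, the region integral is ≈ 0.18763 and the full one is 2.
This evaluates to P = 0.09382.

P ≈ 0.0938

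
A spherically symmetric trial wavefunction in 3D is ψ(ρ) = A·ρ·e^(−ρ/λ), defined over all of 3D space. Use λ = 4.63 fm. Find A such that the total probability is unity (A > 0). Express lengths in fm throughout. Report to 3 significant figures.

Require ∫ |ψ|² 4πρ² dρ = 1 over the whole domain.
In 3D with spherical symmetry the volume element is 4πρ² dρ.
With ∫₀^∞ ρ^4 e^(−αρ) dρ = 4!/α^5, with ψ = A·ρ·e^(−ρ/λ), the integral evaluates to A²·[3·π·λ^5].
Plugging in λ = 4.63 yields A = 0.007062.

A ≈ 0.00706 fm^(-5/2)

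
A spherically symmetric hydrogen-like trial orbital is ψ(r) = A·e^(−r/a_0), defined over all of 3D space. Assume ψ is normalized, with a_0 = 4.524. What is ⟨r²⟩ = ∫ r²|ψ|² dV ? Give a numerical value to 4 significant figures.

⟨r²⟩ = ∫ r^2 |ψ|² 4πr² dr over the full domain.
The ratio of the moment integral to the normalization integral gives ⟨r²⟩ = 3·a_0^2.
Putting a_0 = 4.524 gives 61.400.

⟨r^2⟩ ≈ 61.40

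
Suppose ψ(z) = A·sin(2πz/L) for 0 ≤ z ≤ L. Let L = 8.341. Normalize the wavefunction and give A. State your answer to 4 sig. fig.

Normalization requires ∫|ψ|² dz = 1, integrated from 0 to L.
With ∫₀^L sin²(nπz/L) dz = L/2, the integral (without the A² prefactor) comes out to L/2.
Setting this equal to 1 gives A² = 1/(L/2).
Substituting L = 8.341 gives A² = 0.23978, so A = 0.48967.

A ≈ 0.4897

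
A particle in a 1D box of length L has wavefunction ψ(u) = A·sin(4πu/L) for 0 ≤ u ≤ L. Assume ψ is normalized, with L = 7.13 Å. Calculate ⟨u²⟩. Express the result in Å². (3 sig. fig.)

⟨u²⟩ = ∫ u^2 |ψ|² du over the full domain.
With ∫₀^L sin²(nπu/L) du = L/2, the ratio of the moment integral to the normalization integral gives ⟨u²⟩ = -L^2/(32·π^2) + L^2/3.
Putting L = 7.13 gives 16.78.

⟨u^2⟩ ≈ 16.8 Å^2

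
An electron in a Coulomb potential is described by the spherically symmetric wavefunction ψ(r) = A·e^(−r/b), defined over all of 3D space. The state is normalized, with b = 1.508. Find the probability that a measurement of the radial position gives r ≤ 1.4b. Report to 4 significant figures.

With dV = 4πr²dr, the probability is ∫|ψ|² dV over r ≤ 1.4b.
A² is fixed by ∫₀^∞ 4πr²|ψ|² dr = 1, i.e. A² = (π·b^3)^(−1).
Let u = r/b; then A², 4π and the length scale all cancel, so P = ∫_{0}^{1.4} u^2·e^(-2·u) du ÷ ∫_{0}^{∞} u^2·e^(-2·u) du.
With ∫ u^2·e^(-2·u) du = -(2·u^2 + 2·u + 1)·e^(-2·u)/4 + C, the region integral is 1/4 - 193·e^(-14/5)/100 and the full one is 1/4.
This evaluates to P = 0.53055.

P ≈ 0.5305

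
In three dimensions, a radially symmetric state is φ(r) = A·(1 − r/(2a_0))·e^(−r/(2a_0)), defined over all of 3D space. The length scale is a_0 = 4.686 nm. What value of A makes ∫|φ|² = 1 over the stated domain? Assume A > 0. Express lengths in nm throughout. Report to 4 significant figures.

Normalization requires ∫|φ|² 4πr² dr = 1, integrated from 0 to ∞.
(Spherical symmetry: dV = 4πr² dr.)
With ∫₀^∞ r^4 e^(−αr) dr = 4!/α^5, ∫|φ|² 4πr² dr = A²·(8·π·a_0^3).
Substituting a_0 = 4.686 gives A² = 0.00038668, so A = 0.019664.

A ≈ 0.01966 nm^(-3/2)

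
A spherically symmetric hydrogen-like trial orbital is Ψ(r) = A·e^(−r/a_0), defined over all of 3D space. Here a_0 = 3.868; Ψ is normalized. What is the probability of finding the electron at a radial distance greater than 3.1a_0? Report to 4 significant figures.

P ≈ 0.05362

P = ∫ |Ψ|² 4πr² dr over r > 3.1a_0.
Normalization gives A² = 1/(π·a_0^3).
In terms of u = r/a_0 (A², 4π and the length scale all cancel between numerator and denominator), P = [∫_{3.1}^{∞} u^2·e^(-2·u) du] / [∫_{0}^{∞} u^2·e^(-2·u) du].
With ∫ u^2·e^(-2·u) du = -(2·u^2 + 2·u + 1)·e^(-2·u)/4 + C, the region integral is 1321·e^(-31/5)/200 and the full one is 1/4.
The region integral divided by the full integral gives P = 0.053618.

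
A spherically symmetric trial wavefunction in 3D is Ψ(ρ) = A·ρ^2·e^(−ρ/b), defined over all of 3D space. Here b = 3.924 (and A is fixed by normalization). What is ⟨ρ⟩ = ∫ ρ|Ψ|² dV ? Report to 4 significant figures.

⟨ρ⟩ ≈ 13.73

⟨ρ⟩ = ∫ ρ |Ψ|² 4πρ² dρ over the full domain.
With ∫₀^∞ ρ^7 e^(−αρ) dρ = 7!/α^8, the ratio of the moment integral to the normalization integral gives ⟨ρ⟩ = 7·b/2.
Putting b = 3.924 gives 13.734.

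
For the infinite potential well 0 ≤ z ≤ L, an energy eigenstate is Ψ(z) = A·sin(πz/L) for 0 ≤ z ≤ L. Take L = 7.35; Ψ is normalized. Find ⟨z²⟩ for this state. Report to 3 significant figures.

The expectation value is the |Ψ|²-weighted average of z^2: ∫ z^2|Ψ|² dz.
With ∫₀^L sin²(nπz/L) dz = L/2, evaluating both integrals, ⟨z²⟩ = -L^2/(2·π^2) + L^2/3.
Putting L = 7.35 gives 15.27.

⟨z^2⟩ ≈ 15.3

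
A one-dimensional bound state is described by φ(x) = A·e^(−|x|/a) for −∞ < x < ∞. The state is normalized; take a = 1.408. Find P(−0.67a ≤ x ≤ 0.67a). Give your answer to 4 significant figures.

P ≈ 0.7382

|φ|² is the probability density, so P = ∫_{−0.67a}^{0.67a} |φ|² dx.
With A² fixed by ∫|φ|² = 1, i.e. A² = (a)^(−1), substitute and integrate.
By symmetry take twice the x ≥ 0 contribution in numerator and denominator; the 2's cancel. Substituting u = x/a, A² and the length scale cancel in the ratio: P = ∫_{0}^{0.67} e^(-2·u) du / ∫_{0}^{∞} e^(-2·u) du.
An antiderivative of e^(-2·u) is -e^(-2·u)/2; evaluating from 0 to 0.67 gives 1/2 - e^(-67/50)/2, while the full integral is 1/2.
Taking the ratio, P = 0.73815.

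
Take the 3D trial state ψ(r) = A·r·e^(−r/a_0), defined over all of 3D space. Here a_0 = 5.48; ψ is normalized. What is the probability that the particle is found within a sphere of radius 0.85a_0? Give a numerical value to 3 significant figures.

P = ∫ |ψ|² 4πr² dr over r ≤ 0.85a_0.
A² is fixed by ∫₀^∞ 4πr²|ψ|² dr = 1, i.e. A² = (3·π·a_0^5)^(−1).
In terms of u = r/a_0 (A², 4π and the length scale all cancel between numerator and denominator), P = [∫_{0}^{0.85} u^4·e^(-2·u) du] / [∫_{0}^{∞} u^4·e^(-2·u) du].
An antiderivative of u^4·e^(-2·u) is -(u^4/2 + u^3 + 3·u^2/2 + 3·u/2 + 3/4)·e^(-2·u); evaluating from 0 to 0.85 gives ≈ 0.022211, while the full integral is 3/4.
The region integral divided by the full integral gives P = 0.02961.

P ≈ 0.0296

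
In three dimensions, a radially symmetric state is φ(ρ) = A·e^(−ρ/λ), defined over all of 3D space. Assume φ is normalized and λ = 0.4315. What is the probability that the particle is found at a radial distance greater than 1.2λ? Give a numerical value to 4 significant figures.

With dV = 4πρ²dρ, the probability is ∫|φ|² dV over ρ > 1.2λ.
A² is fixed by ∫₀^∞ 4πρ²|φ|² dρ = 1, i.e. A² = (π·λ^3)^(−1).
Substituting u = ρ/λ, A², 4π and the length scale all cancel in the ratio: P = ∫_{1.2}^{∞} u^2·e^(-2·u) du / ∫_{0}^{∞} u^2·e^(-2·u) du.
Using ∫ u^2·e^(-2·u) du = -(2·u^2 + 2·u + 1)·e^(-2·u)/4, the numerator is 157·e^(-12/5)/100 and the denominator is 1/4.
The region integral divided by the full integral gives P = 0.56971.

P ≈ 0.5697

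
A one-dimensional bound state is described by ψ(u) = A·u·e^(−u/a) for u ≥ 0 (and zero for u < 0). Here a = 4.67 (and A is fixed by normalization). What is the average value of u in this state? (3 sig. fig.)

⟨u⟩ ≈ 7.01

By definition ⟨u⟩ = ∫ u |ψ(u)|² du.
With ∫₀^∞ u^3 e^(−αu) du = 3!/α^4, evaluating both integrals, ⟨u⟩ = 3·a/2.
With a = 4.67, ⟨u⟩ = 7.005.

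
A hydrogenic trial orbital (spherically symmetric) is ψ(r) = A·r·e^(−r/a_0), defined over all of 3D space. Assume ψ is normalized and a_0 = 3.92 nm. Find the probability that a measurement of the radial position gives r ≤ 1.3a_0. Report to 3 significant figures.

With dV = 4πr²dr, the probability is ∫|ψ|² dV over r ≤ 1.3a_0.
The full normalization integral is A²·[3·π·a_0^5] = 1, fixing A².
Let u = r/a_0; then A², 4π and the length scale all cancel, so P = ∫_{0}^{1.3} u^4·e^(-2·u) du ÷ ∫_{0}^{∞} u^4·e^(-2·u) du.
Using ∫ u^4·e^(-2·u) du = -(u^4/2 + u^3 + 3·u^2/2 + 3·u/2 + 3/4)·e^(-2·u), the numerator is ≈ 0.091932 and the denominator is 3/4.
The region integral divided by the full integral gives P = 0.1226.

P ≈ 0.123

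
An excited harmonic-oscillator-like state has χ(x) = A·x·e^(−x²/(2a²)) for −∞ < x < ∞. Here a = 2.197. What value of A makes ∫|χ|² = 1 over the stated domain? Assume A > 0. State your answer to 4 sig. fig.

The normalization condition is ∫|χ|² dx = 1 from −∞ to ∞.
Using the Gaussian integral ∫_{−∞}^{∞} e^(−αx²) dx = √(π/α), with χ = A·x·e^(−x²/(2a²)), the integral evaluates to A²·[√(π)·a^3/2].
Hence A² = 1/[√(π)·a^3/2].
Plugging in a = 2.197 yields A = 0.32620.

A ≈ 0.3262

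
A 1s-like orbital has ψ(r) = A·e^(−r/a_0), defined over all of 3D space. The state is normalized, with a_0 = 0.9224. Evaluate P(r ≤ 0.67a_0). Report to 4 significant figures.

P ≈ 0.1522

Integrate the radial probability density 4πr²|ψ|² over r ≤ 0.67a_0.
A² is fixed by ∫₀^∞ 4πr²|ψ|² dr = 1, i.e. A² = (π·a_0^3)^(−1).
Substituting u = r/a_0, A², 4π and the length scale all cancel in the ratio: P = ∫_{0}^{0.67} u^2·e^(-2·u) du / ∫_{0}^{∞} u^2·e^(-2·u) du.
Using ∫ u^2·e^(-2·u) du = -(2·u^2 + 2·u + 1)·e^(-2·u)/4, the numerator is ≈ 0.0380490 and the denominator is 1/4.
The region integral divided by the full integral gives P = 0.15220.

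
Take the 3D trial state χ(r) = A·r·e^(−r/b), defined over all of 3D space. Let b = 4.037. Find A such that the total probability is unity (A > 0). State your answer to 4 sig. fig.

We need A² ∫|f|² 4πr² dr = 1, taking the integral from 0 to ∞.
The angular integral contributes 4π, leaving ∫₀^∞ r²|χ|² dr.
With ∫₀^∞ r^4 e^(−αr) dr = 4!/α^5, the integral (without the A² prefactor) comes out to 3·π·b^5.
Setting this equal to 1 gives A² = 1/(3·π·b^5).
Plugging in b = 4.037 yields A = 0.0099476.

A ≈ 0.009948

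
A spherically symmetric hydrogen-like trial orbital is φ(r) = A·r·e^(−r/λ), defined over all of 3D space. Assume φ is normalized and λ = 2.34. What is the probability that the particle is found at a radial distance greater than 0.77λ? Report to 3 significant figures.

Integrate the radial probability density 4πr²|φ|² over r > 0.77λ.
The full normalization integral is A²·[3·π·λ^5] = 1, fixing A².
In terms of u = r/λ (A², 4π and the length scale all cancel between numerator and denominator), P = [∫_{0.77}^{∞} u^4·e^(-2·u) du] / [∫_{0}^{∞} u^4·e^(-2·u) du].
Using ∫ u^4·e^(-2·u) du = -(u^4/2 + u^3 + 3·u^2/2 + 3·u/2 + 3/4)·e^(-2·u), the numerator is ≈ 0.73461 and the denominator is 3/4.
The region integral divided by the full integral gives P = 0.9795.

P ≈ 0.979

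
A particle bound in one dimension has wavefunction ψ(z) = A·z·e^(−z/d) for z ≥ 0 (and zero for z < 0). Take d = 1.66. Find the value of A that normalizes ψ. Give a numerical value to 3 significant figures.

Require ∫ |ψ|² dz = 1 over the whole domain.
Recall ∫₀^∞ z^m e^(−z/β) dz = m!·β^(m+1), with ψ = A·z·e^(−z/d), the integral evaluates to A²·[d^3/4].
So A² = (d^3/4)^(−1).
Substituting d = 1.66 gives A² = 0.8745, so A = 0.9351.

A ≈ 0.935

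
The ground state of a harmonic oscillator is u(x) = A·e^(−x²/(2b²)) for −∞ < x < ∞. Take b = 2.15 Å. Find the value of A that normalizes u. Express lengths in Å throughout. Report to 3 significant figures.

A ≈ 0.512 Å^(-1/2)

Normalization requires ∫|u|² dx = 1, integrated from −∞ to ∞.
The integral (without the A² prefactor) comes out to √(π)·b.
So A² = (√(π)·b)^(−1).
Plugging in b = 2.15 yields A = 0.5123.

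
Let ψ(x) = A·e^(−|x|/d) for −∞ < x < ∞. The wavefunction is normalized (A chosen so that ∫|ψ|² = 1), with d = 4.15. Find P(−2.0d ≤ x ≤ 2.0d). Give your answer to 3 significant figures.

P ≈ 0.982

P = ∫_{−2.0d}^{2.0d} |ψ(x)|² dx.
The normalization integral ∫|ψ|²dx over the whole domain equals d·A², and A² cancels in the ratio.
Both integrals are even about x = 0, so only the x ≥ 0 halves are needed (the factors of 2 cancel). Let u = x/d; then A² and the length scale cancel, so P = ∫_{0}^{2.0} e^(-2·u) du ÷ ∫_{0}^{∞} e^(-2·u) du.
Using ∫ e^(-2·u) du = -e^(-2·u)/2, the numerator is 1/2 - e^(-4)/2 and the denominator is 1/2.
The result is P = 0.9817.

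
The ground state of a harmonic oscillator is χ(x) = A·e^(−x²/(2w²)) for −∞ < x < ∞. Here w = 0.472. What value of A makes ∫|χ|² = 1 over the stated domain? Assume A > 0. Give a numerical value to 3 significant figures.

Normalization requires ∫|χ|² dx = 1, integrated from −∞ to ∞.
Carrying out the integral gives A² · √(π)·w.
Plugging in w = 0.472 yields A = 1.093.

A ≈ 1.09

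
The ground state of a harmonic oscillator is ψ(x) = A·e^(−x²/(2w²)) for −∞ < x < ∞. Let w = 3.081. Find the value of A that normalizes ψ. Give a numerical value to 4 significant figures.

The normalization condition is ∫|ψ|² dx = 1 from −∞ to ∞.
Carrying out the integral gives A² · √(π)·w.
Substituting w = 3.081 gives A² = 0.18312, so A = 0.42792.

A ≈ 0.4279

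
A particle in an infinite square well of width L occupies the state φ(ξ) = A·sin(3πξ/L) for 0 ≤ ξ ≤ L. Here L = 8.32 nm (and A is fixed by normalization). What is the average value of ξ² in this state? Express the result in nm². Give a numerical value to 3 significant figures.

⟨ξ²⟩ = ∫ ξ^2 |φ|² dξ over the full domain.
With ∫₀^L sin²(nπξ/L) dξ = L/2, the ratio of the moment integral to the normalization integral gives ⟨ξ²⟩ = -L^2/(18·π^2) + L^2/3.
Putting L = 8.32 gives 22.68.

⟨ξ^2⟩ ≈ 22.7 nm^2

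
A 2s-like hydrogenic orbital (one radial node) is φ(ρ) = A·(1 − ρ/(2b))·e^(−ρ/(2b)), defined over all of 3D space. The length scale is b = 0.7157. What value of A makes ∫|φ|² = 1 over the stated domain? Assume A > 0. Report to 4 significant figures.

We need A² ∫|f|² 4πρ² dρ = 1, taking the integral from 0 to ∞.
Using ∫₀^∞ ρⁿ e^(−αρ) dρ = n!/αⁿ⁺¹, carrying out the integral gives A² · 8·π·b^3.
Hence A² = 1/[8·π·b^3].
Plugging in b = 0.7157 yields A = 0.32945.

A ≈ 0.3294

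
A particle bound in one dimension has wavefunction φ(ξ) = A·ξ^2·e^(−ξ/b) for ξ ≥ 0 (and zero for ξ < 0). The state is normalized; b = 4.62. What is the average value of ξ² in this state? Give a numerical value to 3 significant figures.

⟨ξ²⟩ = ∫ ξ^2 |φ|² dξ over the full domain.
Recall ∫₀^∞ ξ^m e^(−ξ/β) dξ = m!·β^(m+1), since the A² factors cancel between numerator and denominator, ⟨ξ²⟩ = 15·b^2/2.
Putting b = 4.62 gives 160.1.

⟨ξ^2⟩ ≈ 160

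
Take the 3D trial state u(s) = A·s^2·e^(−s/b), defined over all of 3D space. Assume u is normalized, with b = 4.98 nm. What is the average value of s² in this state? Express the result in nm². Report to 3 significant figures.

⟨s²⟩ = ∫ s^2 |u|² 4πs² ds over the full domain.
Recall ∫₀^∞ s^m e^(−s/β) ds = m!·β^(m+1), the ratio of the moment integral to the normalization integral gives ⟨s²⟩ = 14·b^2.
With b = 4.98, ⟨s^2⟩ = 347.2.

⟨s^2⟩ ≈ 347 nm^2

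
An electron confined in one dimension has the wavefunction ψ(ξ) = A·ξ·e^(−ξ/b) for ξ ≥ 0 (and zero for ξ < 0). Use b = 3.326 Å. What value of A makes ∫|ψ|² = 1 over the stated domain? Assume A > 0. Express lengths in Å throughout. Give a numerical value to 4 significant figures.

Normalization requires ∫|ψ|² dξ = 1, integrated from 0 to ∞.
Carrying out the integral gives A² · b^3/4.
Setting this equal to 1 gives A² = 1/(b^3/4).
Plugging in b = 3.326 yields A = 0.32972.

A ≈ 0.3297 Å^(-3/2)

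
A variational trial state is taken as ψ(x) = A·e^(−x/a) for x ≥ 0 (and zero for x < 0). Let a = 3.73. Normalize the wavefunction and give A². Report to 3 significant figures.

Normalization requires ∫|ψ|² dx = 1, integrated from 0 to ∞.
With ∫₀^∞ x^0 e^(−αx) dx = 0!/α^1, ∫|ψ|² dx = A²·(a/2).
So A² = (a/2)^(−1).
Substituting a = 3.73 gives A² = 0.5362, so A = 0.7323.

A^2 ≈ 0.536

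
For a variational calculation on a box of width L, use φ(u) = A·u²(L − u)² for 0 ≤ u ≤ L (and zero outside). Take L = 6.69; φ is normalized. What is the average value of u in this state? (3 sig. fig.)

⟨u⟩ = ∫ u |φ|² du over the full domain.
Since the A² factors cancel between numerator and denominator, ⟨u⟩ = L/2.
Putting L = 6.69 gives 3.345.

⟨u⟩ ≈ 3.35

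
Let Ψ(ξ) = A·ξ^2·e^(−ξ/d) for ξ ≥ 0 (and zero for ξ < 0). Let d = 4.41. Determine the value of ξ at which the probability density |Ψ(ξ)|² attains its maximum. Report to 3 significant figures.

ξ ≈ 8.82

Set d/dξ [|Ψ(ξ)|²] = 0 and solve for ξ > 0.
Solving yields ξ = 2·d.
With d = 4.41, the most probable position is 8.820.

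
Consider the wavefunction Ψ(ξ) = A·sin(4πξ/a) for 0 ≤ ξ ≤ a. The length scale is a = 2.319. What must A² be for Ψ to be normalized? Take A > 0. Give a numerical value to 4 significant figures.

The normalization condition is ∫|Ψ|² dξ = 1 from 0 to a.
∫|Ψ|² dξ = A²·(a/2).
So A² = (a/2)^(−1).
With a = 2.319: A² = 0.86244 and A = 0.92868.

A^2 ≈ 0.8624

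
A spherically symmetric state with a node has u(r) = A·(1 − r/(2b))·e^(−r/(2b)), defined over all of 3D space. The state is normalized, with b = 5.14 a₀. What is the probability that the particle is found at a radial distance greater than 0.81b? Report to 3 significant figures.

P = ∫ |u|² 4πr² dr over r > 0.81b.
Normalization gives A² = 1/(8·π·b^3).
Substituting t = r/b, A², 4π and the length scale all cancel in the ratio: P = ∫_{0.81}^{∞} t^2·(1 - t/2)^2·e^(-t) dt / ∫_{0}^{∞} t^2·(1 - t/2)^2·e^(-t) dt.
With ∫ t^2·(1 - t/2)^2·e^(-t) dt = -(t^4/4 + t^2 + 2·t + 2)·e^(-t) + C, the region integral is ≈ 1.9501 and the full one is 2.
The region integral divided by the full integral gives P = 0.9751.

P ≈ 0.975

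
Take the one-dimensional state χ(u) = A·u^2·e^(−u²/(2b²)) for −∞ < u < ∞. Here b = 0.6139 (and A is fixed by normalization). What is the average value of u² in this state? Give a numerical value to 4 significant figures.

The expectation value is the |χ|²-weighted average of u^2: ∫ u^2|χ|² du.
Differentiating ∫e^(−αu²) du = √(π/α) under α to get the higher moments, since the A² factors cancel between numerator and denominator, ⟨u²⟩ = 5·b^2/2.
With b = 0.6139, ⟨u^2⟩ = 0.94218.

⟨u^2⟩ ≈ 0.9422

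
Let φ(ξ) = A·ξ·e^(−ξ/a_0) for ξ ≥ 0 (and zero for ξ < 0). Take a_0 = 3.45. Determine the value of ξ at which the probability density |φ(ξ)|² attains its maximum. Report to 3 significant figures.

The maximum of |φ(ξ)|² occurs where its derivative vanishes.
This gives ξ = a_0.
With a_0 = 3.45, the most probable position is 3.450.

ξ ≈ 3.45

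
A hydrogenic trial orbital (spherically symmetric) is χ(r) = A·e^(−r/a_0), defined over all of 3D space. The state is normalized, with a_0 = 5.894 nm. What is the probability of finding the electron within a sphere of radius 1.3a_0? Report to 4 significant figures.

P = ∫ |χ|² 4πr² dr over r ≤ 1.3a_0.
The full normalization integral is A²·[π·a_0^3] = 1, fixing A².
Let u = r/a_0; then A², 4π and the length scale all cancel, so P = ∫_{0}^{1.3} u^2·e^(-2·u) du ÷ ∫_{0}^{∞} u^2·e^(-2·u) du.
With ∫ u^2·e^(-2·u) du = -(2·u^2 + 2·u + 1)·e^(-2·u)/4 + C, the region integral is 1/4 - 349·e^(-13/5)/200 and the full one is 1/4.
This evaluates to P = 0.48157.

P ≈ 0.4816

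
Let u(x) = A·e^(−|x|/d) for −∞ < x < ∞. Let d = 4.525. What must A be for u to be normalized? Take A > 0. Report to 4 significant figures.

The normalization condition is ∫|u|² dx = 1 from −∞ to ∞.
With ∫₀^∞ x^0 e^(−αx) dx = 0!/α^1, with u = A·e^(−|x|/d), the integral evaluates to A²·[d].
Setting this equal to 1 gives A² = 1/(d).
Plugging in d = 4.525 yields A = 0.47010.

A ≈ 0.4701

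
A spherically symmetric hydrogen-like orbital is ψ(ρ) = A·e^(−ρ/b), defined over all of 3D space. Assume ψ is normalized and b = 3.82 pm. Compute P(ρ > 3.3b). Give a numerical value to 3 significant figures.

P ≈ 0.0400

With dV = 4πρ²dρ, the probability is ∫|ψ|² dV over ρ > 3.3b.
A² is fixed by ∫₀^∞ 4πρ²|ψ|² dρ = 1, i.e. A² = (π·b^3)^(−1).
Substituting u = ρ/b, A², 4π and the length scale all cancel in the ratio: P = ∫_{3.3}^{∞} u^2·e^(-2·u) du / ∫_{0}^{∞} u^2·e^(-2·u) du.
An antiderivative of u^2·e^(-2·u) is -(2·u^2 + 2·u + 1)·e^(-2·u)/4; evaluating from 3.3 to ∞ gives 1469·e^(-33/5)/200, while the full integral is 1/4.
This evaluates to P = 0.03997.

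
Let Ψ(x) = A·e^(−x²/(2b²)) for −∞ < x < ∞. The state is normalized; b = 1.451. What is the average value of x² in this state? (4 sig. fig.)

⟨x²⟩ = ∫ x^2 |Ψ|² dx over the full domain.
Using the Gaussian integral ∫_{−∞}^{∞} e^(−αx²) dx = √(π/α), the ratio of the moment integral to the normalization integral gives ⟨x²⟩ = b^2/2.
With b = 1.451, ⟨x^2⟩ = 1.0527.

⟨x^2⟩ ≈ 1.053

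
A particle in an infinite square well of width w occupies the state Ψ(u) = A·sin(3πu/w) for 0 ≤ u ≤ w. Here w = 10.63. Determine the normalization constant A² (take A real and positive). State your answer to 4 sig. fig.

Normalization requires ∫|Ψ|² du = 1, integrated from 0 to w.
With ∫₀^w sin²(nπu/w) du = w/2, carrying out the integral gives A² · w/2.
Plugging in w = 10.63 yields A = 0.43376.

A^2 ≈ 0.1881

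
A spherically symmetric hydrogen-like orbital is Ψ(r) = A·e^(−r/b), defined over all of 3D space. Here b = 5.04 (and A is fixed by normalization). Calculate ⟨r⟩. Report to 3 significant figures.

The expectation value is the |Ψ|²-weighted average of r: ∫ r|Ψ|² 4πr² dr.
Recall ∫₀^∞ r^m e^(−r/β) dr = m!·β^(m+1), since the A² factors cancel between numerator and denominator, ⟨r⟩ = 3·b/2.
With b = 5.04, ⟨r⟩ = 7.560.

⟨r⟩ ≈ 7.56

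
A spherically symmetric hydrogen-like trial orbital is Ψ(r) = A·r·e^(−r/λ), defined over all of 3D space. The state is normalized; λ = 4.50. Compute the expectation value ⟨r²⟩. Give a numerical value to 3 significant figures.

⟨r^2⟩ ≈ 152

The expectation value is the |Ψ|²-weighted average of r^2: ∫ r^2|Ψ|² 4πr² dr.
Evaluating both integrals, ⟨r²⟩ = 15·λ^2/2.
Putting λ = 4.50 gives 151.9.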